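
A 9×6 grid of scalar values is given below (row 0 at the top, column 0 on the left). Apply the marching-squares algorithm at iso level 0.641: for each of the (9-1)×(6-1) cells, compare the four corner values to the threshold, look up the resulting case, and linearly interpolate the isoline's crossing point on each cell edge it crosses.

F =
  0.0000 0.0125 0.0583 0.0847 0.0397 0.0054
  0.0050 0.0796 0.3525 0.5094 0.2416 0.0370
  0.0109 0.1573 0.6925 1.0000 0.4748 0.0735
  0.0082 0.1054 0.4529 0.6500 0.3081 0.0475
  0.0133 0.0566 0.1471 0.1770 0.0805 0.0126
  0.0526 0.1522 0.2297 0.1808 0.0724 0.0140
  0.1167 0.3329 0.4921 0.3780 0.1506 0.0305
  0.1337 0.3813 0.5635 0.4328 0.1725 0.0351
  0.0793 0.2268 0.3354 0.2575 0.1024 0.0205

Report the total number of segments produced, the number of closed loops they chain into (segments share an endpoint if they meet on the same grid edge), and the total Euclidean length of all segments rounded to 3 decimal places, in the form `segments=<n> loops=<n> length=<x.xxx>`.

segments=8 loops=1 length=5.087

cell (1,1): code 0100 → (1.849,2.000)–(2.000,1.904)
cell (1,2): code 1100 → (1.268,3.000)–(1.849,2.000)
cell (1,3): code 1000 → (2.000,3.684)–(1.268,3.000)
cell (2,1): code 0010 → (2.000,1.904)–(2.215,2.000)
cell (2,2): code 0111 → (2.215,2.000)–(3.000,2.954)
cell (2,3): code 1001 → (3.000,3.026)–(2.000,3.684)
cell (3,2): code 0010 → (3.000,2.954)–(3.019,3.000)
cell (3,3): code 0001 → (3.019,3.000)–(3.000,3.026)
total: 8 segments, chained into 1 closed loop(s), length Σ = 5.086811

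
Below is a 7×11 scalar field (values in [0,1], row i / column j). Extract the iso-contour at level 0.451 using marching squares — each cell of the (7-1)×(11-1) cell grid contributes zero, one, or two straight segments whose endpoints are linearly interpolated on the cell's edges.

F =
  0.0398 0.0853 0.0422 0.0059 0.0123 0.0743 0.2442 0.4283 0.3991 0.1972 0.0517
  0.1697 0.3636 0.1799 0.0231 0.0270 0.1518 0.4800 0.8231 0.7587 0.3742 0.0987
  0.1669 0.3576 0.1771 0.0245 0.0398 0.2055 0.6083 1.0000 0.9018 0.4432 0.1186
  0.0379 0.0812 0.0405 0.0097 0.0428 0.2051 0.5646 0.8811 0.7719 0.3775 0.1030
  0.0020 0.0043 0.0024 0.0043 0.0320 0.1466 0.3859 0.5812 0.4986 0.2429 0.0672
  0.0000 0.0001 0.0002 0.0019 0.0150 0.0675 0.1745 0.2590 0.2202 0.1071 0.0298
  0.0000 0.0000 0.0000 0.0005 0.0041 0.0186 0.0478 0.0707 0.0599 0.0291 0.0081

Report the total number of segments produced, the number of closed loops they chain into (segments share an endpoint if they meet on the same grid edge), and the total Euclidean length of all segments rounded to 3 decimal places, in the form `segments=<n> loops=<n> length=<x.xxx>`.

segments=14 loops=1 length=12.141

cell (0,5): code 0100 → (0.877,6.000)–(1.000,5.912)
cell (0,6): code 1100 → (0.057,7.000)–(0.877,6.000)
cell (0,7): code 1100 → (0.144,8.000)–(0.057,7.000)
cell (0,8): code 1000 → (1.000,8.800)–(0.144,8.000)
cell (1,5): code 0110 → (1.000,5.912)–(2.000,5.609)
cell (1,8): code 1001 → (2.000,8.983)–(1.000,8.800)
cell (2,5): code 0110 → (2.000,5.609)–(3.000,5.684)
cell (2,8): code 1001 → (3.000,8.814)–(2.000,8.983)
cell (3,5): code 0010 → (3.000,5.684)–(3.636,6.000)
cell (3,6): code 0111 → (3.636,6.000)–(4.000,6.333)
cell (3,8): code 1001 → (4.000,8.186)–(3.000,8.814)
cell (4,6): code 0010 → (4.000,6.333)–(4.404,7.000)
cell (4,7): code 0011 → (4.404,7.000)–(4.171,8.000)
cell (4,8): code 0001 → (4.171,8.000)–(4.000,8.186)
total: 14 segments, chained into 1 closed loop(s), length Σ = 12.141313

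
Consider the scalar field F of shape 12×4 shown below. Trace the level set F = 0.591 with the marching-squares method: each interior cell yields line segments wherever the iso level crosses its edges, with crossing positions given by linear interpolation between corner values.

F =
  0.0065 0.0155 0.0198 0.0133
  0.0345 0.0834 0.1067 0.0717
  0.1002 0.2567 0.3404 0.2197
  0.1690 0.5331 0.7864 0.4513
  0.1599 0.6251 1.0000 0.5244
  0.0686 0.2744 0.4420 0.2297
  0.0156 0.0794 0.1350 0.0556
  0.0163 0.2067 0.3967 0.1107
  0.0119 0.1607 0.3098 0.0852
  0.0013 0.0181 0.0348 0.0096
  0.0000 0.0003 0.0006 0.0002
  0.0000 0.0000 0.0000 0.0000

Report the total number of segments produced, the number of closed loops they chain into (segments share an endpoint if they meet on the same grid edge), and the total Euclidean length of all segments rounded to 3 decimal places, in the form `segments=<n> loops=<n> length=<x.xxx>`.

segments=8 loops=1 length=6.138

cell (2,1): code 0100 → (2.562,2.000)–(3.000,1.229)
cell (2,2): code 1000 → (3.000,2.583)–(2.562,2.000)
cell (3,0): code 0100 → (3.629,1.000)–(4.000,0.927)
cell (3,1): code 1110 → (3.000,1.229)–(3.629,1.000)
cell (3,2): code 1001 → (4.000,2.860)–(3.000,2.583)
cell (4,0): code 0010 → (4.000,0.927)–(4.097,1.000)
cell (4,1): code 0011 → (4.097,1.000)–(4.733,2.000)
cell (4,2): code 0001 → (4.733,2.000)–(4.000,2.860)
total: 8 segments, chained into 1 closed loop(s), length Σ = 6.138224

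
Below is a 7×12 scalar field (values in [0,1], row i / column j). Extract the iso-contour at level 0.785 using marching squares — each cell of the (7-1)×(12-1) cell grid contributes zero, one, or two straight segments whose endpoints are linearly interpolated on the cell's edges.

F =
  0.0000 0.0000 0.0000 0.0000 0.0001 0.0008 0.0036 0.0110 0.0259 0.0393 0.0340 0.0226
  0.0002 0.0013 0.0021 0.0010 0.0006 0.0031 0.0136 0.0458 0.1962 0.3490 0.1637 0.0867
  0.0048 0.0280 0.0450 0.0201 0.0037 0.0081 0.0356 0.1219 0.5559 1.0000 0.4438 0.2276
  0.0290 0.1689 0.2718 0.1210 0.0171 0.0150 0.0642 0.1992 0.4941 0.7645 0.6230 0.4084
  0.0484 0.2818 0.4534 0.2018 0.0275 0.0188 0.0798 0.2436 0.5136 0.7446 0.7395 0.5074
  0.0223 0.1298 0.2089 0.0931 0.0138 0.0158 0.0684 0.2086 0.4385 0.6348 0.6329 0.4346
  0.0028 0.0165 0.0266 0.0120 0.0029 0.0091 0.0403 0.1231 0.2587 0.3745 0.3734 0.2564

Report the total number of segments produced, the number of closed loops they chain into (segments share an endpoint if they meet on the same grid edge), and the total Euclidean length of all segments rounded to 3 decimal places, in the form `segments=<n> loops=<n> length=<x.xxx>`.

cell (1,8): code 0100 → (1.670,9.000)–(2.000,8.516)
cell (1,9): code 1000 → (2.000,9.387)–(1.670,9.000)
cell (2,8): code 0010 → (2.000,8.516)–(2.913,9.000)
cell (2,9): code 0001 → (2.913,9.000)–(2.000,9.387)
total: 4 segments, chained into 1 closed loop(s), length Σ = 3.119255

segments=4 loops=1 length=3.119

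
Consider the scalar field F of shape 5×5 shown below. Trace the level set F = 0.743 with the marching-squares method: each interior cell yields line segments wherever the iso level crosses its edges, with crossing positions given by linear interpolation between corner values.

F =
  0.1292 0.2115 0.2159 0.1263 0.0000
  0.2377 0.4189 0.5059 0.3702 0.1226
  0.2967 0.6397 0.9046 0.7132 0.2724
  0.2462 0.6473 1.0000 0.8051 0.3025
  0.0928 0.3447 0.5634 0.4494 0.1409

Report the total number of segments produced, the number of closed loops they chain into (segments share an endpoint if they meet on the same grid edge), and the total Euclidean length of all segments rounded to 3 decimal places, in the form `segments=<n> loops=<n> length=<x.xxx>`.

segments=8 loops=1 length=5.956

cell (1,1): code 0100 → (1.595,2.000)–(2.000,1.390)
cell (1,2): code 1000 → (2.000,2.844)–(1.595,2.000)
cell (2,1): code 0110 → (2.000,1.390)–(3.000,1.271)
cell (2,2): code 1101 → (2.324,3.000)–(2.000,2.844)
cell (2,3): code 1000 → (3.000,3.124)–(2.324,3.000)
cell (3,1): code 0010 → (3.000,1.271)–(3.589,2.000)
cell (3,2): code 0011 → (3.589,2.000)–(3.175,3.000)
cell (3,3): code 0001 → (3.175,3.000)–(3.000,3.124)
total: 8 segments, chained into 1 closed loop(s), length Σ = 5.955563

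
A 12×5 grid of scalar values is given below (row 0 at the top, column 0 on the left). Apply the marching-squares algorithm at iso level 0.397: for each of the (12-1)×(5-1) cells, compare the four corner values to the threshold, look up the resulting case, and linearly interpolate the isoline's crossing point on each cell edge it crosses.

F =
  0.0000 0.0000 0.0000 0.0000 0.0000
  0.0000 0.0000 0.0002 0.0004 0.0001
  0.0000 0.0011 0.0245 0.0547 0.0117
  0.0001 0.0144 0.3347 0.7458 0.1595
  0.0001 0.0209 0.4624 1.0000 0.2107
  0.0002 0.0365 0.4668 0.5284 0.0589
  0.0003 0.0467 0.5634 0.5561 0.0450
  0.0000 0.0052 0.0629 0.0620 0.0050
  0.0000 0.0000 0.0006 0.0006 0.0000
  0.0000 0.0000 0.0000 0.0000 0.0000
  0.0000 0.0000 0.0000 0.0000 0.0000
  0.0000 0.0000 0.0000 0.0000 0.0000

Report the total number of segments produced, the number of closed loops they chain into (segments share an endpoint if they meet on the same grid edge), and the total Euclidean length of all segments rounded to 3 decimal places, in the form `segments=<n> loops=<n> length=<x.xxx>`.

cell (2,2): code 0100 → (2.495,3.000)–(3.000,2.152)
cell (2,3): code 1000 → (3.000,3.595)–(2.495,3.000)
cell (3,1): code 0100 → (3.488,2.000)–(4.000,1.852)
cell (3,2): code 1110 → (3.000,2.152)–(3.488,2.000)
cell (3,3): code 1001 → (4.000,3.764)–(3.000,3.595)
cell (4,1): code 0110 → (4.000,1.852)–(5.000,1.838)
cell (4,3): code 1001 → (5.000,3.280)–(4.000,3.764)
cell (5,1): code 0110 → (5.000,1.838)–(6.000,1.678)
cell (5,3): code 1001 → (6.000,3.311)–(5.000,3.280)
cell (6,1): code 0010 → (6.000,1.678)–(6.332,2.000)
cell (6,2): code 0011 → (6.332,2.000)–(6.322,3.000)
cell (6,3): code 0001 → (6.322,3.000)–(6.000,3.311)
total: 12 segments, chained into 1 closed loop(s), length Σ = 9.860644

segments=12 loops=1 length=9.861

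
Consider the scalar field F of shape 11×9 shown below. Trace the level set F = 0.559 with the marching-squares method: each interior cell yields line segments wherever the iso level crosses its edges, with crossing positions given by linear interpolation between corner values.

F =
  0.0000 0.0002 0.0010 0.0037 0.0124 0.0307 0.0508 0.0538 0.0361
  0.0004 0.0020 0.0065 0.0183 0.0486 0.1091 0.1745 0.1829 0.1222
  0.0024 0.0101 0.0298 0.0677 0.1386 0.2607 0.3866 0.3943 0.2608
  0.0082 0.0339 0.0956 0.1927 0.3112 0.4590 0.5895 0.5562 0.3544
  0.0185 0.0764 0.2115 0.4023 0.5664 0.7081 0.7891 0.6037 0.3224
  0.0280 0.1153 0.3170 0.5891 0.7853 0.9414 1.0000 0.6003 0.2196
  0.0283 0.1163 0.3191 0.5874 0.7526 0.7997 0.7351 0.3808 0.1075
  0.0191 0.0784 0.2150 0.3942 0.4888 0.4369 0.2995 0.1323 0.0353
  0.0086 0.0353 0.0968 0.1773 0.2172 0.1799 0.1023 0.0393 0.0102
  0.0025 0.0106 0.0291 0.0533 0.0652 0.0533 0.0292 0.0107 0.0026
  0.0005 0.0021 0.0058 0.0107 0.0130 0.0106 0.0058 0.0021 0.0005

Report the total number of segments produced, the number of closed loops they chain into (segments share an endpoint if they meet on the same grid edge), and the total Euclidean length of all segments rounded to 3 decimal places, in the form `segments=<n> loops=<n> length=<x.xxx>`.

cell (2,5): code 0100 → (2.850,6.000)–(3.000,5.766)
cell (2,6): code 1000 → (3.000,6.916)–(2.850,6.000)
cell (3,3): code 0100 → (3.971,4.000)–(4.000,3.955)
cell (3,4): code 1100 → (3.401,5.000)–(3.971,4.000)
cell (3,5): code 1110 → (3.000,5.766)–(3.401,5.000)
cell (3,6): code 1101 → (3.059,7.000)–(3.000,6.916)
cell (3,7): code 1000 → (4.000,7.159)–(3.059,7.000)
cell (4,2): code 0100 → (4.839,3.000)–(5.000,2.889)
cell (4,3): code 1110 → (4.000,3.955)–(4.839,3.000)
cell (4,7): code 1001 → (5.000,7.108)–(4.000,7.159)
cell (5,2): code 0110 → (5.000,2.889)–(6.000,2.894)
cell (5,6): code 1011 → (6.000,6.497)–(5.188,7.000)
cell (5,7): code 0001 → (5.188,7.000)–(5.000,7.108)
cell (6,2): code 0010 → (6.000,2.894)–(6.147,3.000)
cell (6,3): code 0011 → (6.147,3.000)–(6.734,4.000)
cell (6,4): code 0011 → (6.734,4.000)–(6.663,5.000)
cell (6,5): code 0011 → (6.663,5.000)–(6.404,6.000)
cell (6,6): code 0001 → (6.404,6.000)–(6.000,6.497)
total: 18 segments, chained into 1 closed loop(s), length Σ = 12.989457

segments=18 loops=1 length=12.989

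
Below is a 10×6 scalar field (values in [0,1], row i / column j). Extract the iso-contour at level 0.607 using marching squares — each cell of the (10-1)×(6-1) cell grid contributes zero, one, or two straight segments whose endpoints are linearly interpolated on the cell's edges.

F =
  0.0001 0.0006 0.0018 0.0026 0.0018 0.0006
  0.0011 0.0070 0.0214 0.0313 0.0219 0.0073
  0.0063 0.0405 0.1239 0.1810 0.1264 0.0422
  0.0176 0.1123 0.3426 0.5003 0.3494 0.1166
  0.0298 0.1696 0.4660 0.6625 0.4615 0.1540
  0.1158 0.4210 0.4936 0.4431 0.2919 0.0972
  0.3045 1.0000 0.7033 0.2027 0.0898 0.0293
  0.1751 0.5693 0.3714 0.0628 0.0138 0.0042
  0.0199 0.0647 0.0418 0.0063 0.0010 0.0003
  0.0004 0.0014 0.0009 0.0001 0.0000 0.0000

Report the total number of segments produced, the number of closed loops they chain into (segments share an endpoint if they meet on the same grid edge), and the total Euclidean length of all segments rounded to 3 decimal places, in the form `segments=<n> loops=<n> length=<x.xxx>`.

cell (3,2): code 0100 → (3.658,3.000)–(4.000,2.718)
cell (3,3): code 1000 → (4.000,3.276)–(3.658,3.000)
cell (4,2): code 0010 → (4.000,2.718)–(4.253,3.000)
cell (4,3): code 0001 → (4.253,3.000)–(4.000,3.276)
cell (5,0): code 0100 → (5.321,1.000)–(6.000,0.435)
cell (5,1): code 1100 → (5.541,2.000)–(5.321,1.000)
cell (5,2): code 1000 → (6.000,2.192)–(5.541,2.000)
cell (6,0): code 0010 → (6.000,0.435)–(6.912,1.000)
cell (6,1): code 0011 → (6.912,1.000)–(6.290,2.000)
cell (6,2): code 0001 → (6.290,2.000)–(6.000,2.192)
total: 10 segments, chained into 2 closed loop(s), length Σ = 6.641106

segments=10 loops=2 length=6.641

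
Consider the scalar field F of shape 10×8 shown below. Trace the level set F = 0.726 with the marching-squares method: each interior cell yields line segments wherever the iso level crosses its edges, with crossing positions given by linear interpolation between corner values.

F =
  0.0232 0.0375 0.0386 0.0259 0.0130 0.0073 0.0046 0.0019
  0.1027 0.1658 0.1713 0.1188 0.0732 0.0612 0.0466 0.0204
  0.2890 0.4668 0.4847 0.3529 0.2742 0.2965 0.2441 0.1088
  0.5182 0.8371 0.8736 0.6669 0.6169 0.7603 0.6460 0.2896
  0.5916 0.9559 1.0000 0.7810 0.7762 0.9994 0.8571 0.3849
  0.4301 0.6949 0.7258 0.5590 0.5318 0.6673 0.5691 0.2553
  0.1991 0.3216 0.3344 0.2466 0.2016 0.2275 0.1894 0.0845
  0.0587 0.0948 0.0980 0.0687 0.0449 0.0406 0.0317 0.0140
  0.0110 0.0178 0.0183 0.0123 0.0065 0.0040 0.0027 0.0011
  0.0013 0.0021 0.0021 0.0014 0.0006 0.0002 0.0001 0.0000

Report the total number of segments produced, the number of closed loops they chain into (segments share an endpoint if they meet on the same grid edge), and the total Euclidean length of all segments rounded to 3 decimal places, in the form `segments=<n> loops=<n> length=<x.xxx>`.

segments=18 loops=1 length=15.092

cell (2,0): code 0100 → (2.700,1.000)–(3.000,0.652)
cell (2,1): code 1100 → (2.620,2.000)–(2.700,1.000)
cell (2,2): code 1000 → (3.000,2.714)–(2.620,2.000)
cell (2,4): code 0100 → (2.926,5.000)–(3.000,4.761)
cell (2,5): code 1000 → (3.000,5.300)–(2.926,5.000)
cell (3,0): code 0110 → (3.000,0.652)–(4.000,0.369)
cell (3,2): code 1101 → (3.518,3.000)–(3.000,2.714)
cell (3,3): code 1100 → (3.685,4.000)–(3.518,3.000)
cell (3,4): code 1110 → (3.000,4.761)–(3.685,4.000)
cell (3,5): code 1101 → (3.379,6.000)–(3.000,5.300)
cell (3,6): code 1000 → (4.000,6.278)–(3.379,6.000)
cell (4,0): code 0010 → (4.000,0.369)–(4.881,1.000)
cell (4,1): code 0011 → (4.881,1.000)–(4.999,2.000)
cell (4,2): code 0011 → (4.999,2.000)–(4.248,3.000)
cell (4,3): code 0011 → (4.248,3.000)–(4.205,4.000)
cell (4,4): code 0011 → (4.205,4.000)–(4.823,5.000)
cell (4,5): code 0011 → (4.823,5.000)–(4.455,6.000)
cell (4,6): code 0001 → (4.455,6.000)–(4.000,6.278)
total: 18 segments, chained into 1 closed loop(s), length Σ = 15.092158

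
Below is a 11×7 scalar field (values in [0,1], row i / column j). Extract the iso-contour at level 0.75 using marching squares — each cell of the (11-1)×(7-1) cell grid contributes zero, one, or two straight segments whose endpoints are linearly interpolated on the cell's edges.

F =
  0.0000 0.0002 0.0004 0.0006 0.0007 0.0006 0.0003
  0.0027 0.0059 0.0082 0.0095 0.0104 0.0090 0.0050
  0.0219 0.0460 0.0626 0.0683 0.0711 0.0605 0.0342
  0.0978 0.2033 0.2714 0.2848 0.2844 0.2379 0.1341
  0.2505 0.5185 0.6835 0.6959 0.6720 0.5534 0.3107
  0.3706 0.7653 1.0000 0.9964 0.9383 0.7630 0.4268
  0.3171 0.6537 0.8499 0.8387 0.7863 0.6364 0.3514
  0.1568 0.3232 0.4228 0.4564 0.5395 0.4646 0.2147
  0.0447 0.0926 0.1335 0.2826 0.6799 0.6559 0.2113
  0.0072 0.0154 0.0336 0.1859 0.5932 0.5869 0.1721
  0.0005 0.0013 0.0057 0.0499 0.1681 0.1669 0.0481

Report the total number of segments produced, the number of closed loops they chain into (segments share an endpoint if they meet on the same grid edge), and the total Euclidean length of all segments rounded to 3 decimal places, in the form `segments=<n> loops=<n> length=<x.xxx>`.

cell (4,0): code 0100 → (4.938,1.000)–(5.000,0.961)
cell (4,1): code 1100 → (4.210,2.000)–(4.938,1.000)
cell (4,2): code 1100 → (4.180,3.000)–(4.210,2.000)
cell (4,3): code 1100 → (4.293,4.000)–(4.180,3.000)
cell (4,4): code 1100 → (4.938,5.000)–(4.293,4.000)
cell (4,5): code 1000 → (5.000,5.039)–(4.938,5.000)
cell (5,0): code 0010 → (5.000,0.961)–(5.137,1.000)
cell (5,1): code 0111 → (5.137,1.000)–(6.000,1.491)
cell (5,4): code 1011 → (6.000,4.242)–(5.103,5.000)
cell (5,5): code 0001 → (5.103,5.000)–(5.000,5.039)
cell (6,1): code 0010 → (6.000,1.491)–(6.234,2.000)
cell (6,2): code 0011 → (6.234,2.000)–(6.232,3.000)
cell (6,3): code 0011 → (6.232,3.000)–(6.147,4.000)
cell (6,4): code 0001 → (6.147,4.000)–(6.000,4.242)
total: 14 segments, chained into 1 closed loop(s), length Σ = 9.846583

segments=14 loops=1 length=9.847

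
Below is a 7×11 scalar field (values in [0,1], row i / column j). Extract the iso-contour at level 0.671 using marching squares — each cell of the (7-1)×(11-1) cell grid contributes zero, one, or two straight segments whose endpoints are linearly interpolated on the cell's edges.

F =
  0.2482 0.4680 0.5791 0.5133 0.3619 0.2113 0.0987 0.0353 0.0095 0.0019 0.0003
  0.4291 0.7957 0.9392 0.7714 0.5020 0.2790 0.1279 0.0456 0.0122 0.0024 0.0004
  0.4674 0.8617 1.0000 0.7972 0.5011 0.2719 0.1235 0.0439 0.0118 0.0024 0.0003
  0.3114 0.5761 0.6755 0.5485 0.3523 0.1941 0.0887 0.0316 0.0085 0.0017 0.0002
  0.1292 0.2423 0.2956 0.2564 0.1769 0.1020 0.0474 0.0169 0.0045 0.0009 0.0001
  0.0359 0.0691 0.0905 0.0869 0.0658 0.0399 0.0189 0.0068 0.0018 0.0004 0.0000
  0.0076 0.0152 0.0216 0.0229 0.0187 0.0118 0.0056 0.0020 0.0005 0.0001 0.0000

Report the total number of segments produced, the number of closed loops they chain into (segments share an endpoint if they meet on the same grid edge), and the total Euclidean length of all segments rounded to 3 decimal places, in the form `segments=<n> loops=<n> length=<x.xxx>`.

cell (0,0): code 0100 → (0.619,1.000)–(1.000,0.660)
cell (0,1): code 1100 → (0.255,2.000)–(0.619,1.000)
cell (0,2): code 1100 → (0.611,3.000)–(0.255,2.000)
cell (0,3): code 1000 → (1.000,3.373)–(0.611,3.000)
cell (1,0): code 0110 → (1.000,0.660)–(2.000,0.516)
cell (1,3): code 1001 → (2.000,3.426)–(1.000,3.373)
cell (2,0): code 0010 → (2.000,0.516)–(2.668,1.000)
cell (2,1): code 0111 → (2.668,1.000)–(3.000,1.955)
cell (2,2): code 1011 → (3.000,2.035)–(2.507,3.000)
cell (2,3): code 0001 → (2.507,3.000)–(2.000,3.426)
cell (3,1): code 0010 → (3.000,1.955)–(3.012,2.000)
cell (3,2): code 0001 → (3.012,2.000)–(3.000,2.035)
total: 12 segments, chained into 1 closed loop(s), length Σ = 8.851735

segments=12 loops=1 length=8.852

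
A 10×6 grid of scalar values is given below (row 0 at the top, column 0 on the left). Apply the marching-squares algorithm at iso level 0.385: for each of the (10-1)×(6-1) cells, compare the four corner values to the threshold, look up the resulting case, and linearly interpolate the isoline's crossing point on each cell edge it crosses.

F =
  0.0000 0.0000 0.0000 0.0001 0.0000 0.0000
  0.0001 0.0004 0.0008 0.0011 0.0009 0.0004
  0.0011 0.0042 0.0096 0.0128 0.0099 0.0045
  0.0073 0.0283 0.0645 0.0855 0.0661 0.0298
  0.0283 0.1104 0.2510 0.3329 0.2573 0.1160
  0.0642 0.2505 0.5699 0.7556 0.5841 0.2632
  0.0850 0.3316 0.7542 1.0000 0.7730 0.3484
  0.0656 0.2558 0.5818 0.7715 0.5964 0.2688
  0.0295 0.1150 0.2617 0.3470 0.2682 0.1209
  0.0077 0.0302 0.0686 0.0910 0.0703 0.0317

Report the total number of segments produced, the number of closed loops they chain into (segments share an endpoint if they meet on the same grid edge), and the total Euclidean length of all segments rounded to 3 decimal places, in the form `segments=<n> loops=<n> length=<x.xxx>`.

cell (4,1): code 0100 → (4.420,2.000)–(5.000,1.421)
cell (4,2): code 1100 → (4.123,3.000)–(4.420,2.000)
cell (4,3): code 1100 → (4.391,4.000)–(4.123,3.000)
cell (4,4): code 1000 → (5.000,4.620)–(4.391,4.000)
cell (5,1): code 0110 → (5.000,1.421)–(6.000,1.126)
cell (5,4): code 1001 → (6.000,4.914)–(5.000,4.620)
cell (6,1): code 0110 → (6.000,1.126)–(7.000,1.396)
cell (6,4): code 1001 → (7.000,4.645)–(6.000,4.914)
cell (7,1): code 0010 → (7.000,1.396)–(7.615,2.000)
cell (7,2): code 0011 → (7.615,2.000)–(7.910,3.000)
cell (7,3): code 0011 → (7.910,3.000)–(7.644,4.000)
cell (7,4): code 0001 → (7.644,4.000)–(7.000,4.645)
total: 12 segments, chained into 1 closed loop(s), length Σ = 11.774146

segments=12 loops=1 length=11.774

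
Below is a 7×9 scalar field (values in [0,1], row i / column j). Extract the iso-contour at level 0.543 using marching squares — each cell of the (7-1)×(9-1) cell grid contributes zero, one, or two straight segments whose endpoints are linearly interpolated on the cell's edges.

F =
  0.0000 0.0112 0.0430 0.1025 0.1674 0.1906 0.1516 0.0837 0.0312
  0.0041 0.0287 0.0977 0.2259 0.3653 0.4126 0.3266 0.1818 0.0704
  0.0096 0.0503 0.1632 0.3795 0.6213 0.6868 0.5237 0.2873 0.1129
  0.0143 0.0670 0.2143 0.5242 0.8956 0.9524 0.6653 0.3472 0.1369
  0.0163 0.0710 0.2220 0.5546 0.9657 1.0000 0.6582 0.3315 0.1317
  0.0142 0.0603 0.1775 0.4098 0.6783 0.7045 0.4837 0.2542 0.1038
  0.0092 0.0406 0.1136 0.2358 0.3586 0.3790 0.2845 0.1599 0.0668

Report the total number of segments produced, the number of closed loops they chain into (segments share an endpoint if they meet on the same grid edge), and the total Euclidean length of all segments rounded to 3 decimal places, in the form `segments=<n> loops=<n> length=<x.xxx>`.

cell (1,3): code 0100 → (1.694,4.000)–(2.000,3.676)
cell (1,4): code 1100 → (1.476,5.000)–(1.694,4.000)
cell (1,5): code 1000 → (2.000,5.882)–(1.476,5.000)
cell (2,3): code 0110 → (2.000,3.676)–(3.000,3.051)
cell (2,5): code 1101 → (2.136,6.000)–(2.000,5.882)
cell (2,6): code 1000 → (3.000,6.384)–(2.136,6.000)
cell (3,2): code 0100 → (3.618,3.000)–(4.000,2.965)
cell (3,3): code 1110 → (3.000,3.051)–(3.618,3.000)
cell (3,6): code 1001 → (4.000,6.353)–(3.000,6.384)
cell (4,2): code 0010 → (4.000,2.965)–(4.080,3.000)
cell (4,3): code 0111 → (4.080,3.000)–(5.000,3.496)
cell (4,5): code 1011 → (5.000,5.731)–(4.660,6.000)
cell (4,6): code 0001 → (4.660,6.000)–(4.000,6.353)
cell (5,3): code 0010 → (5.000,3.496)–(5.423,4.000)
cell (5,4): code 0011 → (5.423,4.000)–(5.496,5.000)
cell (5,5): code 0001 → (5.496,5.000)–(5.000,5.731)
total: 16 segments, chained into 1 closed loop(s), length Σ = 11.663145

segments=16 loops=1 length=11.663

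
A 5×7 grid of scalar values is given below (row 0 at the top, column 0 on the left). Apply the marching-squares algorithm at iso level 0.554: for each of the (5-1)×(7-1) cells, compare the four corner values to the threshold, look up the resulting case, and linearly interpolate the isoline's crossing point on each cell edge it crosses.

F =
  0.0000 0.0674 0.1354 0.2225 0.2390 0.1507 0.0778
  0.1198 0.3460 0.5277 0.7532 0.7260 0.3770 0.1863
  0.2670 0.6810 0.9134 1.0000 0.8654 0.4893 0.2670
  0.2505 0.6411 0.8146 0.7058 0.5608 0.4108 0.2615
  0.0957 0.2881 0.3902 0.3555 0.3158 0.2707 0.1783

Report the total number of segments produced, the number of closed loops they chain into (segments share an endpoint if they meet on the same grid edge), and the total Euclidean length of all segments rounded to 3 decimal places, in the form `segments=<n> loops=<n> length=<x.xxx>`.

cell (0,2): code 0100 → (0.625,3.000)–(1.000,2.117)
cell (0,3): code 1100 → (0.647,4.000)–(0.625,3.000)
cell (0,4): code 1000 → (1.000,4.493)–(0.647,4.000)
cell (1,0): code 0100 → (1.621,1.000)–(2.000,0.693)
cell (1,1): code 1100 → (1.068,2.000)–(1.621,1.000)
cell (1,2): code 1110 → (1.000,2.117)–(1.068,2.000)
cell (1,4): code 1001 → (2.000,4.828)–(1.000,4.493)
cell (2,0): code 0110 → (2.000,0.693)–(3.000,0.777)
cell (2,4): code 1001 → (3.000,4.045)–(2.000,4.828)
cell (3,0): code 0010 → (3.000,0.777)–(3.247,1.000)
cell (3,1): code 0011 → (3.247,1.000)–(3.614,2.000)
cell (3,2): code 0011 → (3.614,2.000)–(3.433,3.000)
cell (3,3): code 0011 → (3.433,3.000)–(3.028,4.000)
cell (3,4): code 0001 → (3.028,4.000)–(3.000,4.045)
total: 14 segments, chained into 1 closed loop(s), length Σ = 11.206113

segments=14 loops=1 length=11.206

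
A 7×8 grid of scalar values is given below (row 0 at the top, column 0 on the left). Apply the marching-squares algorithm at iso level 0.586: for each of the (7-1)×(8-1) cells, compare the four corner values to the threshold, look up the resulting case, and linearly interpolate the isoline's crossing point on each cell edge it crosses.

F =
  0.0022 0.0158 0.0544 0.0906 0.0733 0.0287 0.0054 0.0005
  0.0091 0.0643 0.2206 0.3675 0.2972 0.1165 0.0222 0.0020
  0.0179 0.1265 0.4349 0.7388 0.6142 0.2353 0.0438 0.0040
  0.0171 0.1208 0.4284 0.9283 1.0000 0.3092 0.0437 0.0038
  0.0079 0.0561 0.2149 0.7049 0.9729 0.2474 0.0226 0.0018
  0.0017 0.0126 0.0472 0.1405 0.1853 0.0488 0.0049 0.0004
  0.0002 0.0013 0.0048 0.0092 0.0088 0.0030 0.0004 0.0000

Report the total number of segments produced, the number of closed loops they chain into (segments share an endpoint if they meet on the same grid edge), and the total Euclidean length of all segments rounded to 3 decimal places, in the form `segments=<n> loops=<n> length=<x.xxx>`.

cell (1,2): code 0100 → (1.588,3.000)–(2.000,2.497)
cell (1,3): code 1100 → (1.911,4.000)–(1.588,3.000)
cell (1,4): code 1000 → (2.000,4.074)–(1.911,4.000)
cell (2,2): code 0110 → (2.000,2.497)–(3.000,2.315)
cell (2,4): code 1001 → (3.000,4.599)–(2.000,4.074)
cell (3,2): code 0110 → (3.000,2.315)–(4.000,2.757)
cell (3,4): code 1001 → (4.000,4.533)–(3.000,4.599)
cell (4,2): code 0010 → (4.000,2.757)–(4.211,3.000)
cell (4,3): code 0011 → (4.211,3.000)–(4.491,4.000)
cell (4,4): code 0001 → (4.491,4.000)–(4.000,4.533)
total: 10 segments, chained into 1 closed loop(s), length Σ = 8.142813

segments=10 loops=1 length=8.143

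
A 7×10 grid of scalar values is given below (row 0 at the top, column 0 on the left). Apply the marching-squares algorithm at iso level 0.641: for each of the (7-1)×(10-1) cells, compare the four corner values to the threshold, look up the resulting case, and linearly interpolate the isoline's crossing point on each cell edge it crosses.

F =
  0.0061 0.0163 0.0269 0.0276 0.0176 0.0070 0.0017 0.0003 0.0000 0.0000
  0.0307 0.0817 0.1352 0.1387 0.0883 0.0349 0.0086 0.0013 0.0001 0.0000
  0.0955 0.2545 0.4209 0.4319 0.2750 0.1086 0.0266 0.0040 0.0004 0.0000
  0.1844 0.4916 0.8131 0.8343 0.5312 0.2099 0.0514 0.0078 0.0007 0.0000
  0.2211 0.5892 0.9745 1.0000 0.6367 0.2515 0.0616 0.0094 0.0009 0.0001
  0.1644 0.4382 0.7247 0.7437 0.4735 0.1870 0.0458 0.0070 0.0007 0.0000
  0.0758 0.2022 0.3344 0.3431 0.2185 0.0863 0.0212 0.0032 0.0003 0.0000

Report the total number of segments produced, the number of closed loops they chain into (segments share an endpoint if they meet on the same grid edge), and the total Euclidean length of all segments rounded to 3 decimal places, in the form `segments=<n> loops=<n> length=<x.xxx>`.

cell (2,1): code 0100 → (2.561,2.000)–(3.000,1.465)
cell (2,2): code 1100 → (2.520,3.000)–(2.561,2.000)
cell (2,3): code 1000 → (3.000,3.638)–(2.520,3.000)
cell (3,1): code 0110 → (3.000,1.465)–(4.000,1.134)
cell (3,3): code 1001 → (4.000,3.988)–(3.000,3.638)
cell (4,1): code 0110 → (4.000,1.134)–(5.000,1.708)
cell (4,3): code 1001 → (5.000,3.380)–(4.000,3.988)
cell (5,1): code 0010 → (5.000,1.708)–(5.214,2.000)
cell (5,2): code 0011 → (5.214,2.000)–(5.256,3.000)
cell (5,3): code 0001 → (5.256,3.000)–(5.000,3.380)
total: 10 segments, chained into 1 closed loop(s), length Σ = 8.749048

segments=10 loops=1 length=8.749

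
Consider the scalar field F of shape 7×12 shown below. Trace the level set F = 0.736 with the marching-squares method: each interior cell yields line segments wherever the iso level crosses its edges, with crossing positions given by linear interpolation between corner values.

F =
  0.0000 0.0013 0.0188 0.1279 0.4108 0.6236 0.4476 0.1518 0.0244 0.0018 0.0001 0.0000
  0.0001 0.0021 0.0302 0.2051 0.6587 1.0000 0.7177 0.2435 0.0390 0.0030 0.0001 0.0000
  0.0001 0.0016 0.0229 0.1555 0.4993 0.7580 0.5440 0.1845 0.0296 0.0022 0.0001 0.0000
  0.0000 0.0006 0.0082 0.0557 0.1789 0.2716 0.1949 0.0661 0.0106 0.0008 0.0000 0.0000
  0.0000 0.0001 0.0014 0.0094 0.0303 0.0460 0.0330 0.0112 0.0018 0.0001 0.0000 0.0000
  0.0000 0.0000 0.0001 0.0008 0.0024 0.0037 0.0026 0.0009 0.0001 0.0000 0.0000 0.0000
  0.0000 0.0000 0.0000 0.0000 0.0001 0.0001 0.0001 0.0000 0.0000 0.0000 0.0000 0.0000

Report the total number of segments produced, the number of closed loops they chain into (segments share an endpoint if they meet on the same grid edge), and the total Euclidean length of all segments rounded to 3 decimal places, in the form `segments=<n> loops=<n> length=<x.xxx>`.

cell (0,4): code 0100 → (0.299,5.000)–(1.000,4.226)
cell (0,5): code 1000 → (1.000,5.935)–(0.299,5.000)
cell (1,4): code 0110 → (1.000,4.226)–(2.000,4.915)
cell (1,5): code 1001 → (2.000,5.103)–(1.000,5.935)
cell (2,4): code 0010 → (2.000,4.915)–(2.045,5.000)
cell (2,5): code 0001 → (2.045,5.000)–(2.000,5.103)
total: 6 segments, chained into 1 closed loop(s), length Σ = 4.936933

segments=6 loops=1 length=4.937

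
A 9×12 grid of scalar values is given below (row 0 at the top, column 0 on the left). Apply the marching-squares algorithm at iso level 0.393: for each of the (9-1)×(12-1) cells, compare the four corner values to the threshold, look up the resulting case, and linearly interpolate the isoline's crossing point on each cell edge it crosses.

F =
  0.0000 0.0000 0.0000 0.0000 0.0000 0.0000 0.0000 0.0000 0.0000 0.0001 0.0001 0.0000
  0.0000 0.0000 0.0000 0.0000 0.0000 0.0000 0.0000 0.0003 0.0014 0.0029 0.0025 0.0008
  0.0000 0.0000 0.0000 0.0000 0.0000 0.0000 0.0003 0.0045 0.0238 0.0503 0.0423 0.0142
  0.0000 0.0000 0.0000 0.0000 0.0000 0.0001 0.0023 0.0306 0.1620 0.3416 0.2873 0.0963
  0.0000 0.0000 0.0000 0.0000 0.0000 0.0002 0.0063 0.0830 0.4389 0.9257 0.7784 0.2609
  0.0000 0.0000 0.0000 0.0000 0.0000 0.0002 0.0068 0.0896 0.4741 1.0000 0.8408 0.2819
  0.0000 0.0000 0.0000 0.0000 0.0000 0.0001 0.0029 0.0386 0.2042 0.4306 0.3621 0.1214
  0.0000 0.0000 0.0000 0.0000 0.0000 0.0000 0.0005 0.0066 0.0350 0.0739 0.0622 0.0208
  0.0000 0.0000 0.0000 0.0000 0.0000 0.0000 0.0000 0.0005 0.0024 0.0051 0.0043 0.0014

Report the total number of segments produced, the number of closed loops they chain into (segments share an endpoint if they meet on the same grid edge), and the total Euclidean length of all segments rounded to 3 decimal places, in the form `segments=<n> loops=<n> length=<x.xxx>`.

segments=12 loops=1 length=9.451

cell (3,7): code 0100 → (3.834,8.000)–(4.000,7.871)
cell (3,8): code 1100 → (3.088,9.000)–(3.834,8.000)
cell (3,9): code 1100 → (3.215,10.000)–(3.088,9.000)
cell (3,10): code 1000 → (4.000,10.745)–(3.215,10.000)
cell (4,7): code 0110 → (4.000,7.871)–(5.000,7.789)
cell (4,10): code 1001 → (5.000,10.801)–(4.000,10.745)
cell (5,7): code 0010 → (5.000,7.789)–(5.300,8.000)
cell (5,8): code 0111 → (5.300,8.000)–(6.000,8.834)
cell (5,9): code 1011 → (6.000,9.549)–(5.935,10.000)
cell (5,10): code 0001 → (5.935,10.000)–(5.000,10.801)
cell (6,8): code 0010 → (6.000,8.834)–(6.105,9.000)
cell (6,9): code 0001 → (6.105,9.000)–(6.000,9.549)
total: 12 segments, chained into 1 closed loop(s), length Σ = 9.451259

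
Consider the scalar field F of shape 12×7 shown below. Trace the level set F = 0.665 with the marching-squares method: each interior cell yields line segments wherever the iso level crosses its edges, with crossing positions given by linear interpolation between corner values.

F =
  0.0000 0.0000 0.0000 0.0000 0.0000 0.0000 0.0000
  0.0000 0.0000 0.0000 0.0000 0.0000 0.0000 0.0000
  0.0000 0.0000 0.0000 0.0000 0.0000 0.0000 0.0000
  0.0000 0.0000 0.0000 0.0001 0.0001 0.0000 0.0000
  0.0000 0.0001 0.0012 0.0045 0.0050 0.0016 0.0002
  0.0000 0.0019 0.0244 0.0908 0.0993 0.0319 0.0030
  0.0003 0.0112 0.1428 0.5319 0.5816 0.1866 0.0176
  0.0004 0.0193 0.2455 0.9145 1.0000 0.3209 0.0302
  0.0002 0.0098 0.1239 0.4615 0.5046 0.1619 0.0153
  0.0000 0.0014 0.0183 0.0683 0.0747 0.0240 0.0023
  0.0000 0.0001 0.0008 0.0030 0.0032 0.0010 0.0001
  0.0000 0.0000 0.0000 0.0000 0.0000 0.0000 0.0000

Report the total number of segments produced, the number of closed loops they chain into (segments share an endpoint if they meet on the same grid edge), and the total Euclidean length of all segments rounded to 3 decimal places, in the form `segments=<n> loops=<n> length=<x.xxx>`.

segments=6 loops=1 length=5.213

cell (6,2): code 0100 → (6.348,3.000)–(7.000,2.627)
cell (6,3): code 1100 → (6.199,4.000)–(6.348,3.000)
cell (6,4): code 1000 → (7.000,4.493)–(6.199,4.000)
cell (7,2): code 0010 → (7.000,2.627)–(7.551,3.000)
cell (7,3): code 0011 → (7.551,3.000)–(7.676,4.000)
cell (7,4): code 0001 → (7.676,4.000)–(7.000,4.493)
total: 6 segments, chained into 1 closed loop(s), length Σ = 5.212665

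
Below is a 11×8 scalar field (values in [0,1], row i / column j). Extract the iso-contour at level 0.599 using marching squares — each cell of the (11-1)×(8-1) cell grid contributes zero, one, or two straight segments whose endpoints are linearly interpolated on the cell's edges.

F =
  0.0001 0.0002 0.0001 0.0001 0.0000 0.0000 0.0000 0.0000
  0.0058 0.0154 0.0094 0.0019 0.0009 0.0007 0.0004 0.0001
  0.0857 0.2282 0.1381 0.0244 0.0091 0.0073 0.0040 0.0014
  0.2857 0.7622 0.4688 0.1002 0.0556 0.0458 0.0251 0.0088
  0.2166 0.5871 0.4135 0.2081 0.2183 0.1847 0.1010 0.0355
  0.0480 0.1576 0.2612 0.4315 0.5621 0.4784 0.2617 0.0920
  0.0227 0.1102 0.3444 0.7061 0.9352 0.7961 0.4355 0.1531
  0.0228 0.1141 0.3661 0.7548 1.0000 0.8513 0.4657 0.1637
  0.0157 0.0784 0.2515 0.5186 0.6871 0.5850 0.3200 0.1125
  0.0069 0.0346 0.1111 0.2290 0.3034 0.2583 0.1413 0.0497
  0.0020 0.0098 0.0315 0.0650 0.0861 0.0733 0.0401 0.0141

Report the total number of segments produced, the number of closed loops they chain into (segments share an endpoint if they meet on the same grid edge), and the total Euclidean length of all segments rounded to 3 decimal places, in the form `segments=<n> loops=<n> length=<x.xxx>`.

cell (2,0): code 0100 → (2.694,1.000)–(3.000,0.658)
cell (2,1): code 1000 → (3.000,1.556)–(2.694,1.000)
cell (3,0): code 0010 → (3.000,0.658)–(3.932,1.000)
cell (3,1): code 0001 → (3.932,1.000)–(3.000,1.556)
cell (5,2): code 0100 → (5.610,3.000)–(6.000,2.704)
cell (5,3): code 1100 → (5.099,4.000)–(5.610,3.000)
cell (5,4): code 1100 → (5.380,5.000)–(5.099,4.000)
cell (5,5): code 1000 → (6.000,5.547)–(5.380,5.000)
cell (6,2): code 0110 → (6.000,2.704)–(7.000,2.599)
cell (6,5): code 1001 → (7.000,5.654)–(6.000,5.547)
cell (7,2): code 0010 → (7.000,2.599)–(7.660,3.000)
cell (7,3): code 0111 → (7.660,3.000)–(8.000,3.477)
cell (7,4): code 1011 → (8.000,4.863)–(7.947,5.000)
cell (7,5): code 0001 → (7.947,5.000)–(7.000,5.654)
cell (8,3): code 0010 → (8.000,3.477)–(8.230,4.000)
cell (8,4): code 0001 → (8.230,4.000)–(8.000,4.863)
total: 16 segments, chained into 2 closed loop(s), length Σ = 12.781700

segments=16 loops=2 length=12.782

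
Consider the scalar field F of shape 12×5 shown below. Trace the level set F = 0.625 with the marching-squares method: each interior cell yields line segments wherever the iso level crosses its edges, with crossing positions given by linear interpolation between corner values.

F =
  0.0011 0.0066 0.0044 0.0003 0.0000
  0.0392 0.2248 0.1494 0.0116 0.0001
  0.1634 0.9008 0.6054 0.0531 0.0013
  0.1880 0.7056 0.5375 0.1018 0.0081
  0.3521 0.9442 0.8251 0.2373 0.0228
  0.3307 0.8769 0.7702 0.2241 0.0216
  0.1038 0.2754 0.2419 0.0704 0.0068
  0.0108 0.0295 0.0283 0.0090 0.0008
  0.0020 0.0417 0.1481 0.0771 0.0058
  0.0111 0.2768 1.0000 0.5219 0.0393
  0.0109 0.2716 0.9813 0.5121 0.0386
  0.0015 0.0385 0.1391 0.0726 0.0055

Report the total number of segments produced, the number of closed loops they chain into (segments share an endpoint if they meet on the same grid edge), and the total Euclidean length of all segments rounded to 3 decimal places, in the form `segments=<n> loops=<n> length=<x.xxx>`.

segments=18 loops=2 length=15.270

cell (1,0): code 0100 → (1.592,1.000)–(2.000,0.626)
cell (1,1): code 1000 → (2.000,1.934)–(1.592,1.000)
cell (2,0): code 0110 → (2.000,0.626)–(3.000,0.844)
cell (2,1): code 1001 → (3.000,1.479)–(2.000,1.934)
cell (3,0): code 0110 → (3.000,0.844)–(4.000,0.461)
cell (3,1): code 1101 → (3.304,2.000)–(3.000,1.479)
cell (3,2): code 1000 → (4.000,2.340)–(3.304,2.000)
cell (4,0): code 0110 → (4.000,0.461)–(5.000,0.539)
cell (4,2): code 1001 → (5.000,2.266)–(4.000,2.340)
cell (5,0): code 0010 → (5.000,0.539)–(5.419,1.000)
cell (5,1): code 0011 → (5.419,1.000)–(5.275,2.000)
cell (5,2): code 0001 → (5.275,2.000)–(5.000,2.266)
cell (8,1): code 0100 → (8.560,2.000)–(9.000,1.481)
cell (8,2): code 1000 → (9.000,2.784)–(8.560,2.000)
cell (9,1): code 0110 → (9.000,1.481)–(10.000,1.498)
cell (9,2): code 1001 → (10.000,2.759)–(9.000,2.784)
cell (10,1): code 0010 → (10.000,1.498)–(10.423,2.000)
cell (10,2): code 0001 → (10.423,2.000)–(10.000,2.759)
total: 18 segments, chained into 2 closed loop(s), length Σ = 15.270029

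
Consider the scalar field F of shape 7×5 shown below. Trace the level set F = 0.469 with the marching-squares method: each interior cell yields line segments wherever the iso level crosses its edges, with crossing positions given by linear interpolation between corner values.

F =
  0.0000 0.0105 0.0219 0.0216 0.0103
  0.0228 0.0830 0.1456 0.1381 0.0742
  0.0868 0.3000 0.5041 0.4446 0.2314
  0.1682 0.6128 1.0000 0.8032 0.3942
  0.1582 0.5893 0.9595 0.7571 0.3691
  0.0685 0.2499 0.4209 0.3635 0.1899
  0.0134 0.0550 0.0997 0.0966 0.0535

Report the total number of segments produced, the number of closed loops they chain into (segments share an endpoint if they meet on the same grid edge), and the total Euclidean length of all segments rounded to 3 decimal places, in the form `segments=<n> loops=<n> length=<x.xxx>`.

segments=12 loops=1 length=9.659

cell (1,1): code 0100 → (1.902,2.000)–(2.000,1.828)
cell (1,2): code 1000 → (2.000,2.590)–(1.902,2.000)
cell (2,0): code 0100 → (2.540,1.000)–(3.000,0.677)
cell (2,1): code 1110 → (2.000,1.828)–(2.540,1.000)
cell (2,2): code 1101 → (2.068,3.000)–(2.000,2.590)
cell (2,3): code 1000 → (3.000,3.817)–(2.068,3.000)
cell (3,0): code 0110 → (3.000,0.677)–(4.000,0.721)
cell (3,3): code 1001 → (4.000,3.743)–(3.000,3.817)
cell (4,0): code 0010 → (4.000,0.721)–(4.354,1.000)
cell (4,1): code 0011 → (4.354,1.000)–(4.911,2.000)
cell (4,2): code 0011 → (4.911,2.000)–(4.732,3.000)
cell (4,3): code 0001 → (4.732,3.000)–(4.000,3.743)
total: 12 segments, chained into 1 closed loop(s), length Σ = 9.659476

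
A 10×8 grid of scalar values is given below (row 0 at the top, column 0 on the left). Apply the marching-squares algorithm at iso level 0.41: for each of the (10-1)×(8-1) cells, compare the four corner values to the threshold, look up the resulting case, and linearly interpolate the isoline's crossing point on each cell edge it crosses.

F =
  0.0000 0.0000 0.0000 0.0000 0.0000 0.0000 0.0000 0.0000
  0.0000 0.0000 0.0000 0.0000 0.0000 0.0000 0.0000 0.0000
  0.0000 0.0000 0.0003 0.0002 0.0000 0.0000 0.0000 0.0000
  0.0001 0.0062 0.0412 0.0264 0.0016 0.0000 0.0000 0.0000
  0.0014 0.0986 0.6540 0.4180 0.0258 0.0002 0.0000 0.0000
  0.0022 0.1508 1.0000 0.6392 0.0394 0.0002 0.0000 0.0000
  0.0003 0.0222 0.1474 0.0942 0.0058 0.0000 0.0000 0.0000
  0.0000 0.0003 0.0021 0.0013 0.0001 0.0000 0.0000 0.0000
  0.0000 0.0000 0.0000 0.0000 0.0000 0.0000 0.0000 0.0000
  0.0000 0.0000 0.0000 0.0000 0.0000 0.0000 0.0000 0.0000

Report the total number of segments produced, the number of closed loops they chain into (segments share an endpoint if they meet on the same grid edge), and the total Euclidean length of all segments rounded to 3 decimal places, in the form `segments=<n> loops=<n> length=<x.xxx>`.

cell (3,1): code 0100 → (3.602,2.000)–(4.000,1.561)
cell (3,2): code 1100 → (3.980,3.000)–(3.602,2.000)
cell (3,3): code 1000 → (4.000,3.020)–(3.980,3.000)
cell (4,1): code 0110 → (4.000,1.561)–(5.000,1.305)
cell (4,3): code 1001 → (5.000,3.382)–(4.000,3.020)
cell (5,1): code 0010 → (5.000,1.305)–(5.692,2.000)
cell (5,2): code 0011 → (5.692,2.000)–(5.421,3.000)
cell (5,3): code 0001 → (5.421,3.000)–(5.000,3.382)
total: 8 segments, chained into 1 closed loop(s), length Σ = 6.371289

segments=8 loops=1 length=6.371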